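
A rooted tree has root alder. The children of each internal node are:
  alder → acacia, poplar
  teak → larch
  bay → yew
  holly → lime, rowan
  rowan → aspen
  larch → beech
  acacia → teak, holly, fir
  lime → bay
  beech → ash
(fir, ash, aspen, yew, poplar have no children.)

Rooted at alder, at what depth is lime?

Path from alder to lime: alder–acacia–holly–lime, which has 3 edges.

3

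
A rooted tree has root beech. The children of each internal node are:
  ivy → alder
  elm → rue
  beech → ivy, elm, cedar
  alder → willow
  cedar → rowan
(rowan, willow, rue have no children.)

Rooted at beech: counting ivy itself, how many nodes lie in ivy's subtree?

3

The subtree rooted at ivy contains: ivy, alder, willow — 3 nodes.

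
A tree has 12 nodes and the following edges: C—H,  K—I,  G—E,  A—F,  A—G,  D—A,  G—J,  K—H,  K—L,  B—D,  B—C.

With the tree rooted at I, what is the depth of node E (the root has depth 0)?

Climbing from E to the root: E–G–A–D–B–C–H–K–I. That's 8 steps.

8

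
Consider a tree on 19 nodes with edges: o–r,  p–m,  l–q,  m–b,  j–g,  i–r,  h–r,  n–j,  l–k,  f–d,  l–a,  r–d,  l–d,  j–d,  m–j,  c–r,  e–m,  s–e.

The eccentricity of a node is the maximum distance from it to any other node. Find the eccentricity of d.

4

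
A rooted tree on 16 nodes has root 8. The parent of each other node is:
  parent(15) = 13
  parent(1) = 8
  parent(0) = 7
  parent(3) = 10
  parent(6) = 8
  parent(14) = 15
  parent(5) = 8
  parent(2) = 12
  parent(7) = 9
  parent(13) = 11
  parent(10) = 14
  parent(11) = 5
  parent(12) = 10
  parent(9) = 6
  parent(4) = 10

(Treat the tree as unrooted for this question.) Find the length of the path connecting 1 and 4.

8

Walking from 1: 1 – 8 – 5 – 11 – 13 – 15 – 14 – 10 – 4. Length 8.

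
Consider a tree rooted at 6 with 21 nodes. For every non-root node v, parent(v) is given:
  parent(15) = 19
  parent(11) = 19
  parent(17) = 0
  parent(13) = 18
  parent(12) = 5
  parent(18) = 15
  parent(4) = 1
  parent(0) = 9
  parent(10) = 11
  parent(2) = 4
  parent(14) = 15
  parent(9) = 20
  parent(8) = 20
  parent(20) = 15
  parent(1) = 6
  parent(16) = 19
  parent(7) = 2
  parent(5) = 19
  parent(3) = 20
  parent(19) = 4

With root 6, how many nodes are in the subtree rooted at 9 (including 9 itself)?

3

9's subtree: {9, 0, 17}, size 3.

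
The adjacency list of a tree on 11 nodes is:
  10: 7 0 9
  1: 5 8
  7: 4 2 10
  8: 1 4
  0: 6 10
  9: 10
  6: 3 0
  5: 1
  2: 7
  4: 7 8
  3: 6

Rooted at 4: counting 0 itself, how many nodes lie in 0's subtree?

Descendants of 0 (including itself): 0, 6, 3. That's 3.

3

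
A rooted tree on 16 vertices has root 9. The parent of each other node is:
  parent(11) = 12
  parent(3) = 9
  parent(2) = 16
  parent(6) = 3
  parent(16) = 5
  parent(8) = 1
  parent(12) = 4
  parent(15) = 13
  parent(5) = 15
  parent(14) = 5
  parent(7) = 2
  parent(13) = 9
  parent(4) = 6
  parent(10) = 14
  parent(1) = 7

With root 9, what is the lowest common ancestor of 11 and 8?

9

Path 11→root: 11 12 4 6 3 9; path 8→root: 8 1 7 2 16 5 15 13 9.
First common node: 9.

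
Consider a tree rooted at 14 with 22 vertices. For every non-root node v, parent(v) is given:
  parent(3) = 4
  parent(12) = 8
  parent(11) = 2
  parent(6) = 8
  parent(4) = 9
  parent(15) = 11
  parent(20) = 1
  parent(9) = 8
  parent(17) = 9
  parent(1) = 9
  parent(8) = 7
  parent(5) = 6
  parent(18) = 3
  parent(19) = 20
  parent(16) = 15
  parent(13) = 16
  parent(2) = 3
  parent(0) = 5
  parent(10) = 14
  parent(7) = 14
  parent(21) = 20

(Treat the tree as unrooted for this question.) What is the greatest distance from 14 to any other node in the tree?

A farthest node from 14 is 13.
The path 14-7-8-9-4-3-2-11-15-16-13 has 10 edges.

10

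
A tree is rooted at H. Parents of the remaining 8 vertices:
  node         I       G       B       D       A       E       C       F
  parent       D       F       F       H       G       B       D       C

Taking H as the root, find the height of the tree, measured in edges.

A sits deepest: H → D → C → F → G → A — 5 edges from the root.

5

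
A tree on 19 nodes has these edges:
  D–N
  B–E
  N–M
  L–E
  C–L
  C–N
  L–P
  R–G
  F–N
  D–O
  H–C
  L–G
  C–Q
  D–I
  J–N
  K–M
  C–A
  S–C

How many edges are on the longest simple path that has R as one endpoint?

6

Distances from R peak at 6, attained at K (I, O also at distance 6).
R–G–L–C–N–M–K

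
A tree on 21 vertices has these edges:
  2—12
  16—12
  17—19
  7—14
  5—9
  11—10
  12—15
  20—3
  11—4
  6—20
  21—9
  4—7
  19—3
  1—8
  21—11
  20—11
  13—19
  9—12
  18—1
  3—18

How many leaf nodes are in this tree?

10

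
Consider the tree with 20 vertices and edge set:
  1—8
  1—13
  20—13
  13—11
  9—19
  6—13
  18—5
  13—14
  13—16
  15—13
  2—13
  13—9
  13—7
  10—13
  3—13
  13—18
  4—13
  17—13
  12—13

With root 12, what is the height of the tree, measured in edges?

A deepest node is 5, reached by 12 – 13 – 18 – 5.
That path has 3 edges, so the height is 3.

3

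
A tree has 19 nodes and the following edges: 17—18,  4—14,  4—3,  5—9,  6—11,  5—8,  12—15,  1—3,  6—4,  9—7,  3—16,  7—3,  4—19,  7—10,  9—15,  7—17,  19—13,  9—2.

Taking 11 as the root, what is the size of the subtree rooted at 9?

6

Descendants of 9 (including itself): 9, 15, 2, 5, 12, 8. That's 6.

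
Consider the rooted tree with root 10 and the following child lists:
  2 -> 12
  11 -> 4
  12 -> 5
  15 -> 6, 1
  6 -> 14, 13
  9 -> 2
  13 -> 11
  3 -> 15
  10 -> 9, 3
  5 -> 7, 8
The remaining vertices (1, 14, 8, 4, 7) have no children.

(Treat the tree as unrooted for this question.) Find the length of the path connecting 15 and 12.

5

The path is 15 - 3 - 10 - 9 - 2 - 12, which has 5 edges.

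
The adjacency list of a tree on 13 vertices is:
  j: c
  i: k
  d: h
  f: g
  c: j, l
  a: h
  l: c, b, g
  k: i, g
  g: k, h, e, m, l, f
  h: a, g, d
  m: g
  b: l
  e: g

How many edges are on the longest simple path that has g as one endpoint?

The node farthest from g is j, via g–l–c–j — 3 edges.

3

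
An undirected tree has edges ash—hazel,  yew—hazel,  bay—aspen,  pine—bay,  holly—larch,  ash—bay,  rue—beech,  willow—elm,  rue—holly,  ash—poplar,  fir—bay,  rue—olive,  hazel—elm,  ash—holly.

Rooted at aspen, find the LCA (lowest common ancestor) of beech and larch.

holly

Path beech→root: beech rue holly ash bay aspen; path larch→root: larch holly ash bay aspen.
First common node: holly.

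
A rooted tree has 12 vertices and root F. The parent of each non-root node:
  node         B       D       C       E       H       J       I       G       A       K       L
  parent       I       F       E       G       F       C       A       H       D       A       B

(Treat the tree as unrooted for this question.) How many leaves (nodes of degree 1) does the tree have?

Exactly 3 nodes have a single neighbour: J, K, L.

3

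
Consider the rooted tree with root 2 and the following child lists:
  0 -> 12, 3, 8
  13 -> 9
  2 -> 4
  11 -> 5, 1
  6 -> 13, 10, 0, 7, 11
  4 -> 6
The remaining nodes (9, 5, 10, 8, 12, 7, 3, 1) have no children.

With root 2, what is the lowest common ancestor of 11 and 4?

4

Ancestors of 11 (toward the root): 11, 6, 4, 2.
Ancestors of 4: 4, 2.
The deepest node appearing in both lists is 4.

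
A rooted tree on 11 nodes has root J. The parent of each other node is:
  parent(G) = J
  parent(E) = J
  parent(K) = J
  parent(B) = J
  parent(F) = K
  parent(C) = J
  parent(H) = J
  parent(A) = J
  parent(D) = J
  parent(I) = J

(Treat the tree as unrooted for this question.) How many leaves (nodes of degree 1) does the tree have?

9

Exactly 9 nodes have a single neighbour: A, B, C, D, E, F, G, H, I.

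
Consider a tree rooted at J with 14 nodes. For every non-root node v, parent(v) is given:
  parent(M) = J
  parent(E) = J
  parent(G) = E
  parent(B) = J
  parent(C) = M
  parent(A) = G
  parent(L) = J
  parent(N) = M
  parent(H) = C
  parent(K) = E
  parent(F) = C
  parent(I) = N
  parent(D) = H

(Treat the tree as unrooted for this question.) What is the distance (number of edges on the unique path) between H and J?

H–C–M–J: 3 edges.

3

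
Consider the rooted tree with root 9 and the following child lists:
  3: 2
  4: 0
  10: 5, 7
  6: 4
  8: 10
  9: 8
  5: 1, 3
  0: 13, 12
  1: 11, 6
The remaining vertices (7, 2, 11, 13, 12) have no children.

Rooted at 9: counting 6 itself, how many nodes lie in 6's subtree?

Descendants of 6 (including itself): 6, 4, 0, 12, 13. That's 5.

5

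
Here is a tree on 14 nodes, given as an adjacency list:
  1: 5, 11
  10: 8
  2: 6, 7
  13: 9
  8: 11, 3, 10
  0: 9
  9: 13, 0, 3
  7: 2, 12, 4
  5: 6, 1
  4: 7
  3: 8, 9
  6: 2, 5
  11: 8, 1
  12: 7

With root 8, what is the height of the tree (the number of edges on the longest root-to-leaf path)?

7

4 sits deepest: 8 → 11 → 1 → 5 → 6 → 2 → 7 → 4 — 7 edges from the root.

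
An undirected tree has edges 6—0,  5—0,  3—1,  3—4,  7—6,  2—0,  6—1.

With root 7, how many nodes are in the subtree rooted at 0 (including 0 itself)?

3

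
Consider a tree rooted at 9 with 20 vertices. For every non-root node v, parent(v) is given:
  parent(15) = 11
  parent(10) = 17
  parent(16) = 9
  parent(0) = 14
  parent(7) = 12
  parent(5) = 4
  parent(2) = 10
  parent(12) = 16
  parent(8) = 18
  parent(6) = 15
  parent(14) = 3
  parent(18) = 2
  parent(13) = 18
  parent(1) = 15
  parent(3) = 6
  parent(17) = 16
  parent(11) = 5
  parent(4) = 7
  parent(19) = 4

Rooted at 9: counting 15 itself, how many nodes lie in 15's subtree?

The subtree rooted at 15 contains: 15, 6, 1, 3, 14, 0 — 6 nodes.

6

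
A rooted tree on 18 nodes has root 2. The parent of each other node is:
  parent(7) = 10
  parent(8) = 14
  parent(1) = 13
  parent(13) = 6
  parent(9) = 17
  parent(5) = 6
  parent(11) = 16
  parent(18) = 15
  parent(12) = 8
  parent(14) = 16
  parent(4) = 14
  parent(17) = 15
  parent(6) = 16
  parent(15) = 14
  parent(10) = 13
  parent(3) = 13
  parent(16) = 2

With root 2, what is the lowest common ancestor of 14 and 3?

14's ancestor chain is 14, 16, 2 and 3's is 3, 13, 6, 16, 2; they first meet at 16.

16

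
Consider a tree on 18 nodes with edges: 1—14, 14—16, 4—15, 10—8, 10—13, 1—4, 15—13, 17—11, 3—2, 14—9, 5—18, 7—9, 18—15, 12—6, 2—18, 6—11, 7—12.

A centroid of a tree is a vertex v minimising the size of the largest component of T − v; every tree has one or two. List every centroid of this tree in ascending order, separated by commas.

1, 4

If 1 is removed the pieces have sizes 9, 8, all ≤ ⌊18/2⌋ = 9.
4 is adjacent to 1 and is also a centroid (the largest component after removing it is likewise 9).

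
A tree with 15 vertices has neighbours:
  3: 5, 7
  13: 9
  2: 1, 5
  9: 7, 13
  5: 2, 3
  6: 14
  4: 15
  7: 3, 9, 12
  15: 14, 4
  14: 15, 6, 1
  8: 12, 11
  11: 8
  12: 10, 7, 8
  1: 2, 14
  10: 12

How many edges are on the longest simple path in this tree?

10

Starting from 4, a farthest node is 11 at distance 10.
One longest path: 4 – 15 – 14 – 1 – 2 – 5 – 3 – 7 – 12 – 8 – 11.
So the diameter is 10.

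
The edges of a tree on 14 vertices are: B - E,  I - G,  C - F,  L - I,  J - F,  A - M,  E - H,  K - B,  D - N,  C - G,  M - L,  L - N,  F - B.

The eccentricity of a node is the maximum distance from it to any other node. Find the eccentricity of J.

The node farthest from J is D (A also at distance 7), via J–F–C–G–I–L–N–D — 7 edges.

7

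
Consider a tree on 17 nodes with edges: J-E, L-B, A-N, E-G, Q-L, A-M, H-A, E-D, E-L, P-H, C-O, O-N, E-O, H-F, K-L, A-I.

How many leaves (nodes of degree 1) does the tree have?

11

Exactly 11 nodes have a single neighbour: B, C, D, F, G, I, J, K, M, P, Q.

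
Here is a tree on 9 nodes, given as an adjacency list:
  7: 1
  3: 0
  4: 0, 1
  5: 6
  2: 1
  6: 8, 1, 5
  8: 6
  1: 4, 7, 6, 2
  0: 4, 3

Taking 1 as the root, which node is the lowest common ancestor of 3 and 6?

1

Path 3→root: 3 0 4 1; path 6→root: 6 1.
First common node: 1.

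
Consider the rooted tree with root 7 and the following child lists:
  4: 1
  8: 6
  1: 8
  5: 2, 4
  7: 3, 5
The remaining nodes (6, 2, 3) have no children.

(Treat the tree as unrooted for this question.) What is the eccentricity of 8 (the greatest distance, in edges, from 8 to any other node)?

5

A farthest node from 8 is 3.
The path 8 – 1 – 4 – 5 – 7 – 3 has 5 edges.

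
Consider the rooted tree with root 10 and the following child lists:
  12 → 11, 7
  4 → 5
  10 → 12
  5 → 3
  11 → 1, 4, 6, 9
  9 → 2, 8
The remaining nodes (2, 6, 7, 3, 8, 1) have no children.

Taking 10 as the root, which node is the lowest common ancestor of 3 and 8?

3's ancestor chain is 3, 5, 4, 11, 12, 10 and 8's is 8, 9, 11, 12, 10; they first meet at 11.

11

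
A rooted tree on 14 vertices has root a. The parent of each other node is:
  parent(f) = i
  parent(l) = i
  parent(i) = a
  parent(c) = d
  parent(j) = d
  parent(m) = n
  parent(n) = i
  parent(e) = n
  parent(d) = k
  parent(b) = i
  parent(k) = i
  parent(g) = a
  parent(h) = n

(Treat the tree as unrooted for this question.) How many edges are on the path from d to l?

Walking from d: d – k – i – l. Length 3.

3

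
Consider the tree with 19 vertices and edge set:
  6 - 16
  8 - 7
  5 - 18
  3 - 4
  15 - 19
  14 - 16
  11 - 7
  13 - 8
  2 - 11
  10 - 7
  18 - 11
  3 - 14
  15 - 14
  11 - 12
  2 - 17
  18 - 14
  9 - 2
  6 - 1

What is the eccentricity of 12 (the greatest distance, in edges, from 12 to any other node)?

6

Distances from 12 peak at 6, attained at 1.
12-11-18-14-16-6-1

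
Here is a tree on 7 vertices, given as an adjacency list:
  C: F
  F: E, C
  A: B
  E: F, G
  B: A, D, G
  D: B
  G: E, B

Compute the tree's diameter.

5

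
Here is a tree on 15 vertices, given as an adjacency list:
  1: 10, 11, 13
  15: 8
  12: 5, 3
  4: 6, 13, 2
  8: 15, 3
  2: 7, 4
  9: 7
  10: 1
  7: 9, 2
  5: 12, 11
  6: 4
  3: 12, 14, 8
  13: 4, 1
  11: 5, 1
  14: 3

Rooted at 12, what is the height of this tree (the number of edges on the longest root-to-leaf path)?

8

A deepest node is 9, reached by 12-5-11-1-13-4-2-7-9.
That path has 8 edges, so the height is 8.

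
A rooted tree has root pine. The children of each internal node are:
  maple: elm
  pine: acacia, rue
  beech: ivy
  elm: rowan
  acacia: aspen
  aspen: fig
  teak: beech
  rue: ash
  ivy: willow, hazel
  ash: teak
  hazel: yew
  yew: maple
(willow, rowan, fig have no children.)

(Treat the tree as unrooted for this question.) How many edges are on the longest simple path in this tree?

13

BFS from fig reaches rowan last, at distance 13; BFS from rowan confirms no node is farther.
Path: fig – aspen – acacia – pine – rue – ash – teak – beech – ivy – hazel – yew – maple – elm – rowan.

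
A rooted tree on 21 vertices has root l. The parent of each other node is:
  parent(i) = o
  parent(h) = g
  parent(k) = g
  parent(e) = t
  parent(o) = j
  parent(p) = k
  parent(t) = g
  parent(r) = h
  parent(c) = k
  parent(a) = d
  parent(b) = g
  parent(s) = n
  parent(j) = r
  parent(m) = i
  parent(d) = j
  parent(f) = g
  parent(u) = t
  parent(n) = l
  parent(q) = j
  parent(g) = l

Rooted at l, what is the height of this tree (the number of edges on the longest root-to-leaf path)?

7

m sits deepest: l – g – h – r – j – o – i – m — 7 edges from the root.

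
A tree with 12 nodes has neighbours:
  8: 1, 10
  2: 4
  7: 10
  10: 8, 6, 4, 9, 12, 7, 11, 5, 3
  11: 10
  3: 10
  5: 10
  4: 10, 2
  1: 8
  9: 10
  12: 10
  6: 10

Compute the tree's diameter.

4

A longest path is 2 – 4 – 10 – 8 – 1, with 4 edges.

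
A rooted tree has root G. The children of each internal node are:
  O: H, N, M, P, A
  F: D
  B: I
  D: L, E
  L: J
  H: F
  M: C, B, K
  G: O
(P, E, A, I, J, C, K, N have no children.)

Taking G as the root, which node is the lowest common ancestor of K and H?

K's ancestor chain is K, M, O, G and H's is H, O, G; they first meet at O.

O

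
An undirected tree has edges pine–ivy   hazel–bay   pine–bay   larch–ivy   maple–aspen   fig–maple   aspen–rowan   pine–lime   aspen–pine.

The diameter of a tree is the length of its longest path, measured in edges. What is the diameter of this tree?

A longest path is fig – maple – aspen – pine – bay – hazel, with 5 edges.

5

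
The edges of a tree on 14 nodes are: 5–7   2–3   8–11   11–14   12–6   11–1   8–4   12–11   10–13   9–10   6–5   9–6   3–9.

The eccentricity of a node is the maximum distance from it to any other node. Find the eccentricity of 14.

6

A farthest node from 14 is 13 (2 also at distance 6).
The path 14 – 11 – 12 – 6 – 9 – 10 – 13 has 6 edges.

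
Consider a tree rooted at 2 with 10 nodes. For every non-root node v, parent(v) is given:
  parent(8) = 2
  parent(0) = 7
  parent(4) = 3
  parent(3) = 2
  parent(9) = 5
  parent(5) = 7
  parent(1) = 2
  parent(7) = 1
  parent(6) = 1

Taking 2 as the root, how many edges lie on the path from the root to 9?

2 → 1 → 7 → 5 → 9 — 4 edges.

4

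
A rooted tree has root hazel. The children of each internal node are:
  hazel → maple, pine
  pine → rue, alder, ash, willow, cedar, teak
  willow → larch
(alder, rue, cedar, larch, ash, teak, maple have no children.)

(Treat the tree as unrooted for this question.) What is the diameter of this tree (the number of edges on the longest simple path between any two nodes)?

4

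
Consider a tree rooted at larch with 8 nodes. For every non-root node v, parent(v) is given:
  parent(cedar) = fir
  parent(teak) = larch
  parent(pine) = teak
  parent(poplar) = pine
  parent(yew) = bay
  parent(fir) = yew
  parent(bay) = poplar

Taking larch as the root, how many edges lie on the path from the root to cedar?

7

larch–teak–pine–poplar–bay–yew–fir–cedar — 7 edges.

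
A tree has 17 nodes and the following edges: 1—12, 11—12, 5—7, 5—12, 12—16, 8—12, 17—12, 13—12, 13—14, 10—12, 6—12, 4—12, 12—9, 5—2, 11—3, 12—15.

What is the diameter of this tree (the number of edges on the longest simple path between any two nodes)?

4

Starting from 7, a farthest node is 3 at distance 4.
One longest path: 7 - 5 - 12 - 11 - 3.
So the diameter is 4.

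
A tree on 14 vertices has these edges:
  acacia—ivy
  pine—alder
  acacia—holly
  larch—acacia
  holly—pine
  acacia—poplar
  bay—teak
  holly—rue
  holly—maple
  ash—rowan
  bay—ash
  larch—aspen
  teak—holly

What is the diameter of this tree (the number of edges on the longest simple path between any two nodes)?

Starting from rowan, a farthest node is aspen at distance 7.
One longest path: rowan-ash-bay-teak-holly-acacia-larch-aspen.
So the diameter is 7.

7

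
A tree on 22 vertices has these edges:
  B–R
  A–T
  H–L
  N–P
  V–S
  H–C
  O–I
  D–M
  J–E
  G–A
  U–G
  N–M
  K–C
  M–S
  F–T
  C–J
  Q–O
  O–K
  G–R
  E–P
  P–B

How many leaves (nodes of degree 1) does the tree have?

Degree-1 nodes: D, F, I, L, Q, U, V — 7 of them.

7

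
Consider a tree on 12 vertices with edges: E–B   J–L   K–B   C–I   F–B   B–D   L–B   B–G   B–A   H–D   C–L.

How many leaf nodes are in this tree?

8

Degree-1 nodes: A, E, F, G, H, I, J, K — 8 of them.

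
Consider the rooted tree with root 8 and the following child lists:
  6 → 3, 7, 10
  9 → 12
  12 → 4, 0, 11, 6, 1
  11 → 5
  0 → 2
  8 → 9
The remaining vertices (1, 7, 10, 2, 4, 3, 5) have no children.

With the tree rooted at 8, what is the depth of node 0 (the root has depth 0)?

Climbing from 0 to the root: 0 → 12 → 9 → 8. That's 3 steps.

3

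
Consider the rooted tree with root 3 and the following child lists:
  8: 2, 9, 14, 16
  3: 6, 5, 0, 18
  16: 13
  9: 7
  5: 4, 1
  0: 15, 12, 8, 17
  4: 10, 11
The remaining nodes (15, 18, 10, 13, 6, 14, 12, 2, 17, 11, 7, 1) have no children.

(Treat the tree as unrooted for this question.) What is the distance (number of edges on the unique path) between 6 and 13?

5

Walking from 6: 6 – 3 – 0 – 8 – 16 – 13. Length 5.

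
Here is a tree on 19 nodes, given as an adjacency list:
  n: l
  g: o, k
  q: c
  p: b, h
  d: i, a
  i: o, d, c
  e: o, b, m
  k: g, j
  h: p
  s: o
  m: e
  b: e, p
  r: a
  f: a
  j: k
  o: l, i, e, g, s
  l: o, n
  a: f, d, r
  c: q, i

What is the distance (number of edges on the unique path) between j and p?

6

Walking from j: j–k–g–o–e–b–p. Length 6.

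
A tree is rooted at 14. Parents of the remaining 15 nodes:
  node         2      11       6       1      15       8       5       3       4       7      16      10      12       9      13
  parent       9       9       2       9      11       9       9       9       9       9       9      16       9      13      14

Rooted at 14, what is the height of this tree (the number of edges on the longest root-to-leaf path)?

15 sits deepest: 14–13–9–11–15 — 4 edges from the root.

4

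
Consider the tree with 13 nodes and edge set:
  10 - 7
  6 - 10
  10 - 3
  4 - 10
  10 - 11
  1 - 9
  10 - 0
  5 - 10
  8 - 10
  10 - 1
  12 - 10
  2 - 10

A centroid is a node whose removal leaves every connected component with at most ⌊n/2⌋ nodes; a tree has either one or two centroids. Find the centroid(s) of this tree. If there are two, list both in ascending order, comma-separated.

If 10 is removed the pieces have sizes 2, 1, 1, 1, 1, 1, 1, 1, 1, 1, 1, all ≤ ⌊13/2⌋ = 6.
Every other node leaves some component of size > 6, so the centroid is unique.

10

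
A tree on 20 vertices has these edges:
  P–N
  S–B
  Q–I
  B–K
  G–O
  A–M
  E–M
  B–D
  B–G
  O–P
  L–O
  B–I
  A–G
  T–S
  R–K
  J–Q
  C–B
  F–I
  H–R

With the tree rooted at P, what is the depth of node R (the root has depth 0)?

5

Path from P to R: P → O → G → B → K → R, which has 5 edges.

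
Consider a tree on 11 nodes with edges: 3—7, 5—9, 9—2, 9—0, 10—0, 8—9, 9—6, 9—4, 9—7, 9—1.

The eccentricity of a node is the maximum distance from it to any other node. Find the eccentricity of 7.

Distances from 7 peak at 3, attained at 10.
7 – 9 – 0 – 10

3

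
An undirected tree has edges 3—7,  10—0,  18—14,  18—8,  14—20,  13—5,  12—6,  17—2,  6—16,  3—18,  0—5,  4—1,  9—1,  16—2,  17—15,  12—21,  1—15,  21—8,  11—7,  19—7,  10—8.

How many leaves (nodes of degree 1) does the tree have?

Degree-1 nodes: 4, 9, 11, 13, 19, 20 — 6 of them.

6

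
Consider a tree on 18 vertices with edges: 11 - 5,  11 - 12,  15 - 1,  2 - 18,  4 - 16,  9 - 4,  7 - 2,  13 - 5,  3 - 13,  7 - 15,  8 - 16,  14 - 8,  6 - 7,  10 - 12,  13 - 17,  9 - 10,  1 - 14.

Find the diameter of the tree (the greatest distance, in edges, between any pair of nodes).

A longest path is 3-13-5-11-12-10-9-4-16-8-14-1-15-7-2-18, with 15 edges.

15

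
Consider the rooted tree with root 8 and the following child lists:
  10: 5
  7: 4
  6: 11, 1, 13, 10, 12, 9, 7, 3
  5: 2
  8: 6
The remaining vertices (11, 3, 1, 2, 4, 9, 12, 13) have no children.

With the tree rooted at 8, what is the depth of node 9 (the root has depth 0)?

2

Climbing from 9 to the root: 9 – 6 – 8. That's 2 steps.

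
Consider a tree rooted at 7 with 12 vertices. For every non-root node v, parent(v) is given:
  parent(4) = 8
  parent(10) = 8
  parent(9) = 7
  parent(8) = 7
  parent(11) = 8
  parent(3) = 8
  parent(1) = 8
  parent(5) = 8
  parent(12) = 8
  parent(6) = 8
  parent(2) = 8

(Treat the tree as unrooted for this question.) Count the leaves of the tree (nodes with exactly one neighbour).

10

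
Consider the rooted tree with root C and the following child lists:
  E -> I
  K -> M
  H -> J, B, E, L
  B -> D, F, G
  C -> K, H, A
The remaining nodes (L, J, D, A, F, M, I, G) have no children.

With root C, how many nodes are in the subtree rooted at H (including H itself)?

9

The subtree rooted at H contains: H, E, B, J, L, I, D, G, F — 9 nodes.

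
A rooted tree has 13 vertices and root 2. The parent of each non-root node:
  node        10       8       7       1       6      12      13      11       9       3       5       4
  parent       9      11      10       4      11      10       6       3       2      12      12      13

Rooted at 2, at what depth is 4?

2 – 9 – 10 – 12 – 3 – 11 – 6 – 13 – 4 — 8 edges.

8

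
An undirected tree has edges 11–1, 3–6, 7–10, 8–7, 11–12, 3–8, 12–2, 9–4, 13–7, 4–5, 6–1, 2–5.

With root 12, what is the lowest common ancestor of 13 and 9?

Ancestors of 13 (toward the root): 13, 7, 8, 3, 6, 1, 11, 12.
Ancestors of 9: 9, 4, 5, 2, 12.
The deepest node appearing in both lists is 12.

12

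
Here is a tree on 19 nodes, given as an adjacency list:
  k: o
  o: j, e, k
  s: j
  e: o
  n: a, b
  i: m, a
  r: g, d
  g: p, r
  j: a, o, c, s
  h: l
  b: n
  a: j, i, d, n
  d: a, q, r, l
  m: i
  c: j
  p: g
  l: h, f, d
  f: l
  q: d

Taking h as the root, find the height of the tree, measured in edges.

k sits deepest: h → l → d → a → j → o → k — 6 edges from the root.

6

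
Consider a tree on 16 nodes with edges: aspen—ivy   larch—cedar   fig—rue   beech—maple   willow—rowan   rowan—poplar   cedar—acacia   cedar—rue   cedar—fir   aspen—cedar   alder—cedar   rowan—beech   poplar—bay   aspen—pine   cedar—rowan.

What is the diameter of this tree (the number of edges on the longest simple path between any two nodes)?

A longest path is fig-rue-cedar-rowan-beech-maple, with 5 edges.

5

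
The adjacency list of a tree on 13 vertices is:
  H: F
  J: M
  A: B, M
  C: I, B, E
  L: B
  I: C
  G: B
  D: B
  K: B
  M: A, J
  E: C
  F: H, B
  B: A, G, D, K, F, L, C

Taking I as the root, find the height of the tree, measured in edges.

5

The longest root-to-leaf path is I-C-B-A-M-J (5 edges).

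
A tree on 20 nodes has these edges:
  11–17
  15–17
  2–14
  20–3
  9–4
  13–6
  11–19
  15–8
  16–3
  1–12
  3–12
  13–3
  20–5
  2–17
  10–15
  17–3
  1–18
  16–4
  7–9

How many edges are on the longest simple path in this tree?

7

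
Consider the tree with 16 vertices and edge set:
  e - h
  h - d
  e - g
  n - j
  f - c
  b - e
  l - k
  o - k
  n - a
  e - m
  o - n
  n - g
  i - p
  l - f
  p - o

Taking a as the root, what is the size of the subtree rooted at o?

o's subtree: {o, p, k, i, l, f, c}, size 7.

7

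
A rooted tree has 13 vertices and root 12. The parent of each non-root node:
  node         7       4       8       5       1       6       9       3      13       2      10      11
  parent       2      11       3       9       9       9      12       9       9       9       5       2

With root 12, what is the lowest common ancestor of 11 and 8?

9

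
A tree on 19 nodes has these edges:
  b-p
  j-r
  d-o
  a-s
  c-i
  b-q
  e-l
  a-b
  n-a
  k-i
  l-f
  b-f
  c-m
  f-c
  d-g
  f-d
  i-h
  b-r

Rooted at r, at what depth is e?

Climbing from e to the root: e–l–f–b–r. That's 4 steps.

4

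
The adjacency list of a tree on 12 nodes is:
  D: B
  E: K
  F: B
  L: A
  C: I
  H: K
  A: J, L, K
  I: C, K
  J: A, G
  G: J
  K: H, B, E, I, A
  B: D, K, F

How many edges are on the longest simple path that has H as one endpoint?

The node farthest from H is G, via H-K-A-J-G — 4 edges.

4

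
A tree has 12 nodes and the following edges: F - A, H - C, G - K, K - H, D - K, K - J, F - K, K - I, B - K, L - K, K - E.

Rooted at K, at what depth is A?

Path from K to A: K → F → A, which has 2 edges.

2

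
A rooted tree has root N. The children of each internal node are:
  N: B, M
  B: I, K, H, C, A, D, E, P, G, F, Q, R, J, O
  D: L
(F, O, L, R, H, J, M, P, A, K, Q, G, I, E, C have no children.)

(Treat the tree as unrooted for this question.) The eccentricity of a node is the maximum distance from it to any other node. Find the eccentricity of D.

The node farthest from D is M, via D-B-N-M — 3 edges.

3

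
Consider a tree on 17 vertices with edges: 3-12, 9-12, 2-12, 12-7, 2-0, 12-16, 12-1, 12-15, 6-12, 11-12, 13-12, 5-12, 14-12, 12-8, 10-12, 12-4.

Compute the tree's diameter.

BFS from 0 reaches 4 last, at distance 3; BFS from 4 confirms no node is farther.
Path: 0 - 2 - 12 - 4.

3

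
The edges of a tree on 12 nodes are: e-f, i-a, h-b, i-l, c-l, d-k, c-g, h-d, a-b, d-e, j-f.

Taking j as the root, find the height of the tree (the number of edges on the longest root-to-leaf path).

g sits deepest: j – f – e – d – h – b – a – i – l – c – g — 10 edges from the root.

10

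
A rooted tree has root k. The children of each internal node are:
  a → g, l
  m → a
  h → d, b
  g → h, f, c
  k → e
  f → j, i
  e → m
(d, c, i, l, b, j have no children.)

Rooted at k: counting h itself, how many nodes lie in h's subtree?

3

The subtree rooted at h contains: h, d, b — 3 nodes.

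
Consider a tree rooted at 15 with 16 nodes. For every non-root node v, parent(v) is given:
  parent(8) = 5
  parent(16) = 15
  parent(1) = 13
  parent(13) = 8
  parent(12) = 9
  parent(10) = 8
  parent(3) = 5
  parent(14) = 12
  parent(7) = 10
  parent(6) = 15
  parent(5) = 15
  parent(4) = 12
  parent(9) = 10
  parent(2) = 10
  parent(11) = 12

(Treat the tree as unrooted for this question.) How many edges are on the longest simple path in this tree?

7

A longest path is 11-12-9-10-8-5-15-16, with 7 edges.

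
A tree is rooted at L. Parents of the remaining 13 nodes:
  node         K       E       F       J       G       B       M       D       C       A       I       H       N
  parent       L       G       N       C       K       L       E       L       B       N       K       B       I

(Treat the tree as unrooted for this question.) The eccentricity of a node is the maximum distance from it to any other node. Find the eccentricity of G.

5

The node farthest from G is J, via G – K – L – B – C – J — 5 edges.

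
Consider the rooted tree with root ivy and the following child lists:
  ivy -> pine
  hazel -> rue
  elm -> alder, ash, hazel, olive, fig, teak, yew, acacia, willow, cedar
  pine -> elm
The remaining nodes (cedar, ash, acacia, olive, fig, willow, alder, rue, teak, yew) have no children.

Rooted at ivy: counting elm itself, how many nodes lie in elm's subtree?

12

elm's subtree: {elm, ash, yew, fig, willow, olive, alder, hazel, cedar, teak, acacia, rue}, size 12.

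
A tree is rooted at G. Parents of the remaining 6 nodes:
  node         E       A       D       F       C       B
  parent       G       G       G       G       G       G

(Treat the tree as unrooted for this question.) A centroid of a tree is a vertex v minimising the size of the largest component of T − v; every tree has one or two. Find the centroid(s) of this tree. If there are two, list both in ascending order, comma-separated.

Delete G: the remaining components have sizes 1, 1, 1, 1, 1, 1. Max 1 ≤ 3, so G is a centroid.
Every other node leaves some component of size > 3, so the centroid is unique.

G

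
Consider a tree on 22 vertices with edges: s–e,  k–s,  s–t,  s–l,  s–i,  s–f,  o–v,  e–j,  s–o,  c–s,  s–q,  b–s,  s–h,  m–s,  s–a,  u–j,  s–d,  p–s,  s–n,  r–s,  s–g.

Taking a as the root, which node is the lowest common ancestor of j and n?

s

j's ancestor chain is j, e, s, a and n's is n, s, a; they first meet at s.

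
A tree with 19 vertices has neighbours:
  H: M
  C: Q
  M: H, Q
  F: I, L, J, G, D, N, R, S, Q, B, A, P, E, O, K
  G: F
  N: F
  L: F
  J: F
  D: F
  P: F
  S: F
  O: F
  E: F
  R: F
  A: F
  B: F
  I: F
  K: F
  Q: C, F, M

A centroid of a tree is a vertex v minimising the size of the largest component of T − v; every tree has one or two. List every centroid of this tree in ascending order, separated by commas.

Removing F splits the tree into components of sizes 4, 1, 1, 1, 1, 1, 1, 1, 1, 1, 1, 1, 1, 1, 1; the largest is 4 ≤ ⌊19/2⌋ = 9.
Every other node leaves some component of size > 9, so the centroid is unique.

F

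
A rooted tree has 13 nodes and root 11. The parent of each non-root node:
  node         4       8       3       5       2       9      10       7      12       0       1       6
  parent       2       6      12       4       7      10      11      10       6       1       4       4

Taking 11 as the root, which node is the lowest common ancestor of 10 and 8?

10

10's ancestor chain is 10, 11 and 8's is 8, 6, 4, 2, 7, 10, 11; they first meet at 10.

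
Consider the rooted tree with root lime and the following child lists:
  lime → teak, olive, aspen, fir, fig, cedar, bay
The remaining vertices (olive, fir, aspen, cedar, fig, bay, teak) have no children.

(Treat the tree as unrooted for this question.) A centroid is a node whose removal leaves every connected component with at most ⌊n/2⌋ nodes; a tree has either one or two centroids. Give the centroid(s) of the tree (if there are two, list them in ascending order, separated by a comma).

Removing lime splits the tree into components of sizes 1, 1, 1, 1, 1, 1, 1; the largest is 1 ≤ ⌊8/2⌋ = 4.
No neighbour of lime does as well, so lime is the unique centroid.

lime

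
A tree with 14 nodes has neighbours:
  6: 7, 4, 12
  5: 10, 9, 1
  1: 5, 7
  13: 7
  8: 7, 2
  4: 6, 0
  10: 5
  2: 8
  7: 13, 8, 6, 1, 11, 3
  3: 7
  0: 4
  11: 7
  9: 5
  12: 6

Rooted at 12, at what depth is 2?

Path from 12 to 2: 12 – 6 – 7 – 8 – 2, which has 4 edges.

4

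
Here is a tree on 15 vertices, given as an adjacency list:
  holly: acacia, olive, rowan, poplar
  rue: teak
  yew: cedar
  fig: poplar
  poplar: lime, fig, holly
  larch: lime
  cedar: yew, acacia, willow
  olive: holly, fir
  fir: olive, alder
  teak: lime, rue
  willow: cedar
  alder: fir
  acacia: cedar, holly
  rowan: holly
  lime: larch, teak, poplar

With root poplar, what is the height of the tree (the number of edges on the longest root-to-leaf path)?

4

The longest root-to-leaf path is poplar → holly → acacia → cedar → yew (4 edges).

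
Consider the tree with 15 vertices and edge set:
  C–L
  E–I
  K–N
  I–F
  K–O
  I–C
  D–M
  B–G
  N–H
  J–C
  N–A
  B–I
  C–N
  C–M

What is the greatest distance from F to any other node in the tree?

5

The node farthest from F is O, via F-I-C-N-K-O — 5 edges.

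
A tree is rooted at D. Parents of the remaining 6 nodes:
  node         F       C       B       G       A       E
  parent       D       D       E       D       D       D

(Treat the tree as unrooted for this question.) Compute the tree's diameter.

3

Starting from B, a farthest node is G at distance 3.
One longest path: B–E–D–G.
So the diameter is 3.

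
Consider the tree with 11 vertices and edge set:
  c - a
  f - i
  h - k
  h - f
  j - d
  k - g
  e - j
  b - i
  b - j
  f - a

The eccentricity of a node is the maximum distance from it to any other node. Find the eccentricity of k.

The node farthest from k is d (e also at distance 6), via k–h–f–i–b–j–d — 6 edges.

6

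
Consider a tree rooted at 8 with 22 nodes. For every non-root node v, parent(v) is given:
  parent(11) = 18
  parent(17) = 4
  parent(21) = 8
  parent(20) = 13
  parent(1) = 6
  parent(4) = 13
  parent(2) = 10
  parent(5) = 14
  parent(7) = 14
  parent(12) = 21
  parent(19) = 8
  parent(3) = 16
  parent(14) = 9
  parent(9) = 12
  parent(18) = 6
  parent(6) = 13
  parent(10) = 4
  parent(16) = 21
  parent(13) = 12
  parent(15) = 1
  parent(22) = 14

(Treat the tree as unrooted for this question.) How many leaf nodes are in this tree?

10

The leaves are 2, 3, 5, 7, 11, 15, 17, 19, 20, 22.
That is 10 leaves.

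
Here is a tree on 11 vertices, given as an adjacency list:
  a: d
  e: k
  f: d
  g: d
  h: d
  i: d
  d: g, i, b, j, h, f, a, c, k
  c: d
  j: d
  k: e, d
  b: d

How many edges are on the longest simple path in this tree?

3

A longest path is e-k-d-j, with 3 edges.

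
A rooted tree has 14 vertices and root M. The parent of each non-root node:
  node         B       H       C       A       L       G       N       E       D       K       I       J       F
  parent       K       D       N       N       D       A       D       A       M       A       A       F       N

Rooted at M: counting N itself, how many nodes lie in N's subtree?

Descendants of N (including itself): N, A, F, C, I, G, K, E, J, B. That's 10.

10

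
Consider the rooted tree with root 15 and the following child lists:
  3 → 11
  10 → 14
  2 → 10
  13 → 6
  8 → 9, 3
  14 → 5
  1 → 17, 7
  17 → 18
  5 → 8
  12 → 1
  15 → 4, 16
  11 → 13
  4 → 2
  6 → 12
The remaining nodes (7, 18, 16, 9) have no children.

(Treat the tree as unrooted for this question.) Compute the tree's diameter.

BFS from 18 reaches 16 last, at distance 15; BFS from 16 confirms no node is farther.
Path: 18 - 17 - 1 - 12 - 6 - 13 - 11 - 3 - 8 - 5 - 14 - 10 - 2 - 4 - 15 - 16.

15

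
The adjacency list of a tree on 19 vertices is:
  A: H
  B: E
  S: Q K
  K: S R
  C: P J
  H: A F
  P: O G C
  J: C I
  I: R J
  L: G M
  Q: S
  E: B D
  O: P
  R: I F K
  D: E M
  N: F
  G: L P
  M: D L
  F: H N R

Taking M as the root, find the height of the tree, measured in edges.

10

The longest root-to-leaf path is M → L → G → P → C → J → I → R → F → H → A (10 edges).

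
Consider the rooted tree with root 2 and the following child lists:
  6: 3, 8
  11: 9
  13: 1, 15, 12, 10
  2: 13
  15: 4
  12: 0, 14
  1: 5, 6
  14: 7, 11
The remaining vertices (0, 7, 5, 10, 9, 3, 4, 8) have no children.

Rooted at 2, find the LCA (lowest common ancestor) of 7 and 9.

Ancestors of 7 (toward the root): 7, 14, 12, 13, 2.
Ancestors of 9: 9, 11, 14, 12, 13, 2.
The deepest node appearing in both lists is 14.

14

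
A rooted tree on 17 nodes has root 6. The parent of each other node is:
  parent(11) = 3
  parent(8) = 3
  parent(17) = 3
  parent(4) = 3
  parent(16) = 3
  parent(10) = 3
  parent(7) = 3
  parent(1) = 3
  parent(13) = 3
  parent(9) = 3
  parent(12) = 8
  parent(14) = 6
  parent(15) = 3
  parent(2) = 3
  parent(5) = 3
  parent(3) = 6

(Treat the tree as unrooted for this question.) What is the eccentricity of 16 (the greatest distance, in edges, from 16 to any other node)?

3

The node farthest from 16 is 12 (14 also at distance 3), via 16-3-8-12 — 3 edges.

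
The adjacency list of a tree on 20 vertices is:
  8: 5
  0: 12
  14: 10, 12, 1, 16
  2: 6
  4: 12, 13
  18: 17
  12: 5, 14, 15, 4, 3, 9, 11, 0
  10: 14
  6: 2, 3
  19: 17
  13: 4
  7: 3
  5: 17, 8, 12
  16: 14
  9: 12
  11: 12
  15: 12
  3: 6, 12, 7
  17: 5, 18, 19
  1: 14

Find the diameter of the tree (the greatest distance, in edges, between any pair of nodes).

A longest path is 2 - 6 - 3 - 12 - 5 - 17 - 19, with 6 edges.

6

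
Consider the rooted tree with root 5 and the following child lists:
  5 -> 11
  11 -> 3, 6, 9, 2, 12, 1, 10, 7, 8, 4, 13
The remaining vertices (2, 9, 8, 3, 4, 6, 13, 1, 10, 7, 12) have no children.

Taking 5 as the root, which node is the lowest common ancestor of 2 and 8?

Ancestors of 2 (toward the root): 2, 11, 5.
Ancestors of 8: 8, 11, 5.
The deepest node appearing in both lists is 11.

11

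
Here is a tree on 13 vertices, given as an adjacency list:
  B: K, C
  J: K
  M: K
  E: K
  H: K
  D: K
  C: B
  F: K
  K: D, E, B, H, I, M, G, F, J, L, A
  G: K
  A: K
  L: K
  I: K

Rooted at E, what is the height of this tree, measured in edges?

3

C sits deepest: E-K-B-C — 3 edges from the root.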